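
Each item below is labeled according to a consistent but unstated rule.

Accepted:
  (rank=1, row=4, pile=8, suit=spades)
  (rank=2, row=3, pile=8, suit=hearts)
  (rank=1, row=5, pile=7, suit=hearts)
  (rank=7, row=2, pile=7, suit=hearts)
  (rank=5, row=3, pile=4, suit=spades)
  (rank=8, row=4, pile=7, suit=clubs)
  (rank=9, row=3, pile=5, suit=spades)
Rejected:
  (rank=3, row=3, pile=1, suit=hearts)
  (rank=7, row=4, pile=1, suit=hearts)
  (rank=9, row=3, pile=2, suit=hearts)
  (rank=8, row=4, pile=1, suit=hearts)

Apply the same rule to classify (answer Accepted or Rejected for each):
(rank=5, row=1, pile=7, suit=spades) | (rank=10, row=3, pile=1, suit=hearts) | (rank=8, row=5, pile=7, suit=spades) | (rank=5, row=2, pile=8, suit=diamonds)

Accepted, Rejected, Accepted, Accepted

The rule appears to be: pile ≥ 4.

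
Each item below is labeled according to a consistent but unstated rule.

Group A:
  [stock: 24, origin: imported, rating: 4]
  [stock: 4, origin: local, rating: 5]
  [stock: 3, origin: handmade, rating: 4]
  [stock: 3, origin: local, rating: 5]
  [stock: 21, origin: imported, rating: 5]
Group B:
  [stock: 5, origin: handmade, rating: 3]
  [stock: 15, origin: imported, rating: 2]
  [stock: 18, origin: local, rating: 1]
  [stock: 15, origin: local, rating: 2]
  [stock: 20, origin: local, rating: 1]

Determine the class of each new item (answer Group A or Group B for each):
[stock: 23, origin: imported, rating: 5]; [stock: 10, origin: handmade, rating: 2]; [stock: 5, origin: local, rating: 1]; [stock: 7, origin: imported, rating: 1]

Rule: rating ≥ 4. This holds for each 'Group A' example and fails for each 'Group B' one.

Group A, Group B, Group B, Group B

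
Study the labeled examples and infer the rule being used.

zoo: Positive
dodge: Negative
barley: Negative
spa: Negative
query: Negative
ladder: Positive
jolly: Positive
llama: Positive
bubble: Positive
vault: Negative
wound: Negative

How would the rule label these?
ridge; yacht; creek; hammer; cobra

Negative, Negative, Positive, Positive, Negative

Every 'Positive' example satisfies: has a double letter. None of the 'Negative' examples do.
ridge: no doubled letter, fails the rule → Negative.
yacht: no doubled letter, fails the rule → Negative.
creek: 'ee' doubled, meets the rule → Positive.
hammer: 'mm' doubled, meets the rule → Positive.
cobra: no doubled letter, fails the rule → Negative.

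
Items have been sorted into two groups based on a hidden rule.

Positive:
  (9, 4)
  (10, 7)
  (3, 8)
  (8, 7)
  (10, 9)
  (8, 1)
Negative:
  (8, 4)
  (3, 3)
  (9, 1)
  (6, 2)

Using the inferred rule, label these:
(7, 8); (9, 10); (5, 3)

'Positive' ⟺ sum is odd.
(7, 8) → 7+8 = 15 → Positive.
(9, 10) → 9+10 = 19 → Positive.
(5, 3) → 5+3 = 8 → Negative.

Positive, Positive, Negative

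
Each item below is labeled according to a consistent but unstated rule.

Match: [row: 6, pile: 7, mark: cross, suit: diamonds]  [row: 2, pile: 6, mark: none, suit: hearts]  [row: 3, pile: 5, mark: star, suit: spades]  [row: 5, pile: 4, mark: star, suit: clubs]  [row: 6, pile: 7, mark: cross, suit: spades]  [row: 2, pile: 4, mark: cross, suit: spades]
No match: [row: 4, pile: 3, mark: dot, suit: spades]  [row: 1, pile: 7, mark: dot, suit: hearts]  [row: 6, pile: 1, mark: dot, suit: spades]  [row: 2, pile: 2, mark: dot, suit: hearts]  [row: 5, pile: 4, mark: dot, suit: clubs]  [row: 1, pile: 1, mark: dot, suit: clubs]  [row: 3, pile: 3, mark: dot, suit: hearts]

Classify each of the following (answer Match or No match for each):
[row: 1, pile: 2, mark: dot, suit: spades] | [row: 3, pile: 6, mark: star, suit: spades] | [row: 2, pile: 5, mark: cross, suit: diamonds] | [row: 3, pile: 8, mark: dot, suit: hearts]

No match, Match, Match, No match

Every 'Match' example satisfies: mark is not dot. None of the 'No match' examples do.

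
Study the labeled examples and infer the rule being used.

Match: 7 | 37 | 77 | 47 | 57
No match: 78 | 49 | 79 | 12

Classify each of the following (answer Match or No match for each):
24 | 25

No match, No match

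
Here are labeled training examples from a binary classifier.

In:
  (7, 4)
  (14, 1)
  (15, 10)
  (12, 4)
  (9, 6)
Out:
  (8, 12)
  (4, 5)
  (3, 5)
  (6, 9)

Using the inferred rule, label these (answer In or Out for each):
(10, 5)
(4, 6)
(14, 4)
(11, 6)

In, Out, In, In

The distinguishing property — first > second — holds for all the 'In' cases and none of the 'Out' cases.
In: (10, 5), since 10 > 5. Out: (4, 6), since 4 < 6. In: (14, 4), since 14 > 4. In: (11, 6), since 11 > 6.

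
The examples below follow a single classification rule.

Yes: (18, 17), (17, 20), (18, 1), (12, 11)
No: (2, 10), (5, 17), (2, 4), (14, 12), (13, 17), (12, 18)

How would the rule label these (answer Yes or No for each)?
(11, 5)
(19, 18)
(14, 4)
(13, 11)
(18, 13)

No, Yes, No, No, Yes

Rule: sum is odd. This holds for each 'Yes' example and fails for each 'No' one.
(11, 5): 11+5 = 16 — does not satisfy this, so No.
(19, 18): 19+18 = 37 — qualifies, so Yes.
(14, 4): 14+4 = 18 — does not satisfy this, so No.
(13, 11): 13+11 = 24 — does not satisfy this, so No.
(18, 13): 18+13 = 31 — qualifies, so Yes.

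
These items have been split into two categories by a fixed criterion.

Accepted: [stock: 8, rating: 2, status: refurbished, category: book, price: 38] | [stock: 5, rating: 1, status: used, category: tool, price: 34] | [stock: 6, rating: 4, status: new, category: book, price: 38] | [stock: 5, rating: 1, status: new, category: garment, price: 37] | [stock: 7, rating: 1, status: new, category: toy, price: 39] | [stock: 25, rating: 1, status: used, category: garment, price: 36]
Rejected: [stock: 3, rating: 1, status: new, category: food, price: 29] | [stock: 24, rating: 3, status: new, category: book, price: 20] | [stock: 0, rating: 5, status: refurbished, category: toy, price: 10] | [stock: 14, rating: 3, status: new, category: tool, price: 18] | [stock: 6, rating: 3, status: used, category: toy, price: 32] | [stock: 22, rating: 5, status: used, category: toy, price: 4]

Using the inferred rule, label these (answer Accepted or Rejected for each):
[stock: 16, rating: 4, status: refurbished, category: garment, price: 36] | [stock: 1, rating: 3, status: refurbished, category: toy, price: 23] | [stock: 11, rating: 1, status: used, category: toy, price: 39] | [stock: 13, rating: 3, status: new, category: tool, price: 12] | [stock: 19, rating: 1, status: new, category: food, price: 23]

Accepted, Rejected, Accepted, Rejected, Rejected

Rule: price ≥ 34. This holds for each 'Accepted' example and fails for each 'Rejected' one.
[stock: 16, rating: 4, status: refurbished, category: garment, price: 36] — price = 36, hence Accepted.
[stock: 1, rating: 3, status: refurbished, category: toy, price: 23] — price = 23, hence Rejected.
[stock: 11, rating: 1, status: used, category: toy, price: 39] — price = 39, hence Accepted.
[stock: 13, rating: 3, status: new, category: tool, price: 12] — price = 12, hence Rejected.
[stock: 19, rating: 1, status: new, category: food, price: 23] — price = 23, hence Rejected.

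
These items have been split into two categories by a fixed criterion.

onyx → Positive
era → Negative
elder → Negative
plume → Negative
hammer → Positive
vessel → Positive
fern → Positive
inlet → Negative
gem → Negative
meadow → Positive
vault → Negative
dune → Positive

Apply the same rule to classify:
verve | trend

Negative, Negative

The rule appears to be: even length.
verve: Negative (length 5).
trend: Negative (length 5).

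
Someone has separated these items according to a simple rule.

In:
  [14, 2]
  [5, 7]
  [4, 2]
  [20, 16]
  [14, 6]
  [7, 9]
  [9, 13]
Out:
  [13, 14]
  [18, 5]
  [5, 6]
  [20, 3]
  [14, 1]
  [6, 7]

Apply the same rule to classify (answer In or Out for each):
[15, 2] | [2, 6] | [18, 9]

Out, In, Out

One predicate separates the groups cleanly: sum is even.
[15, 2]: 15+2 = 17, does not satisfy this → Out.
[2, 6]: 2+6 = 8, checks out → In.
[18, 9]: 18+9 = 27, does not satisfy this → Out.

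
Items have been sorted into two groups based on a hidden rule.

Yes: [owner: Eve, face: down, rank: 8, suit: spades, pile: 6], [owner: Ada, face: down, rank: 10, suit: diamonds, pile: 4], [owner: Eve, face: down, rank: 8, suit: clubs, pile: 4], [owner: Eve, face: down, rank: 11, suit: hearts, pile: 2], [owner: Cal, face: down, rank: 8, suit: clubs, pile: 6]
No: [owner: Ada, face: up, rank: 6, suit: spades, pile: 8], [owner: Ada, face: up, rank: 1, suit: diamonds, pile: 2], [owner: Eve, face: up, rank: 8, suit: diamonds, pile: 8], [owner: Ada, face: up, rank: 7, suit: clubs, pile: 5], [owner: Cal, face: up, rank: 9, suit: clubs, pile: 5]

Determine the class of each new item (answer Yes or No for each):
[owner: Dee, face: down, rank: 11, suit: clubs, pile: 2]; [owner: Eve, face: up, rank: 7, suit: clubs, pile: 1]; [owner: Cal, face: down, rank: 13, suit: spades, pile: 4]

The distinguishing property — face is down — holds for all the 'Yes' cases and none of the 'No' cases.
[owner: Dee, face: down, rank: 11, suit: clubs, pile: 2]: face is down, checks out → Yes. [owner: Eve, face: up, rank: 7, suit: clubs, pile: 1]: face is up, fails this test → No. [owner: Cal, face: down, rank: 13, suit: spades, pile: 4]: face is down, checks out → Yes.

Yes, No, Yes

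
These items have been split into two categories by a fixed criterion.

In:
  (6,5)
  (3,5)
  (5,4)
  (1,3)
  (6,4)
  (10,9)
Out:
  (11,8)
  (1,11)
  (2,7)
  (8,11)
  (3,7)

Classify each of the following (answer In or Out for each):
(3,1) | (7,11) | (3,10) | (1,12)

Rule: |first − second| ≤ 2. This holds for each 'In' example and fails for each 'Out' one.
(3,1): |3−1| = 2 — meets the rule, so In. (7,11): |7−11| = 4 — fails this test, so Out. (3,10): |3−10| = 7 — fails this test, so Out. (1,12): |1−12| = 11 — fails this test, so Out.

In, Out, Out, Out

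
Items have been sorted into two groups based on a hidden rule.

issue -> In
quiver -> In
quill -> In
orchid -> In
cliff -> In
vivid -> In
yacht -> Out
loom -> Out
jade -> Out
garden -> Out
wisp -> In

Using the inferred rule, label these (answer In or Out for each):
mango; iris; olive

Out, In, In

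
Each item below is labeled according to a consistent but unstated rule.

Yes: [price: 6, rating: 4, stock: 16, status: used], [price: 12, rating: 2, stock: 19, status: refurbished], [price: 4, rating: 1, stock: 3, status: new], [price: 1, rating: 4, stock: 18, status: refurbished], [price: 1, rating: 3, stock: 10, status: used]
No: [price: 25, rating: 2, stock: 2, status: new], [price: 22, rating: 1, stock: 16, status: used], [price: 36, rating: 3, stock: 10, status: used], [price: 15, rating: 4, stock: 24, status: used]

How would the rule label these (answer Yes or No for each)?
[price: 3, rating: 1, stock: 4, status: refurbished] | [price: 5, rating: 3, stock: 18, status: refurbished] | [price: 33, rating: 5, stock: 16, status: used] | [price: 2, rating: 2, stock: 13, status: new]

Yes, Yes, No, Yes

All 'Yes' examples share one property — price ≤ 12 — and every 'No' example lacks it.
Yes: [price: 3, rating: 1, stock: 4, status: refurbished], since price = 3. Yes: [price: 5, rating: 3, stock: 18, status: refurbished], since price = 5. No: [price: 33, rating: 5, stock: 16, status: used], since price = 33. Yes: [price: 2, rating: 2, stock: 13, status: new], since price = 2.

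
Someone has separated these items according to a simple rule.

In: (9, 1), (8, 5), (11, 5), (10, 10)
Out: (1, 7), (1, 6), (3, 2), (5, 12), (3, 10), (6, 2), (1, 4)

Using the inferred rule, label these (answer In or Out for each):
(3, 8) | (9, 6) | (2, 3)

A rule that fits every label: first ≥ 7 — true of each 'In' example, false of each 'Out' one.
(3, 8): Out (first 3).
(9, 6): In (first 9).
(2, 3): Out (first 2).

Out, In, Out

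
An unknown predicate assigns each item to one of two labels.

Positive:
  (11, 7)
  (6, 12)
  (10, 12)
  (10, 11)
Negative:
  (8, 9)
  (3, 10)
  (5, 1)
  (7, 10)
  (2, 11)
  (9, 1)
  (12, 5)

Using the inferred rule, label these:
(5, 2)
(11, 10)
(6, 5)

Negative, Positive, Negative

The rule appears to be: sum ≥ 18.
(5, 2): 5+2 = 7 — doesn't qualify, so Negative. (11, 10): 11+10 = 21 — has this property, so Positive. (6, 5): 6+5 = 11 — doesn't qualify, so Negative.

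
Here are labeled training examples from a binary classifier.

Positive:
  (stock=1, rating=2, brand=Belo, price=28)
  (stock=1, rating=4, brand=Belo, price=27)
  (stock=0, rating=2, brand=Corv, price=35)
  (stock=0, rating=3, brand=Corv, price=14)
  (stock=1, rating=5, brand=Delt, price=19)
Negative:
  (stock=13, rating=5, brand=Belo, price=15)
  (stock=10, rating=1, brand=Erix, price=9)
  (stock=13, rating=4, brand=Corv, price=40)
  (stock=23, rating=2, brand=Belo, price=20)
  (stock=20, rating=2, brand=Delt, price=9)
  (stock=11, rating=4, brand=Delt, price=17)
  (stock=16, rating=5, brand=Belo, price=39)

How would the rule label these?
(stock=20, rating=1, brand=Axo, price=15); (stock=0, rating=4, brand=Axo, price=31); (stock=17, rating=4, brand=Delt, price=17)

Negative, Positive, Negative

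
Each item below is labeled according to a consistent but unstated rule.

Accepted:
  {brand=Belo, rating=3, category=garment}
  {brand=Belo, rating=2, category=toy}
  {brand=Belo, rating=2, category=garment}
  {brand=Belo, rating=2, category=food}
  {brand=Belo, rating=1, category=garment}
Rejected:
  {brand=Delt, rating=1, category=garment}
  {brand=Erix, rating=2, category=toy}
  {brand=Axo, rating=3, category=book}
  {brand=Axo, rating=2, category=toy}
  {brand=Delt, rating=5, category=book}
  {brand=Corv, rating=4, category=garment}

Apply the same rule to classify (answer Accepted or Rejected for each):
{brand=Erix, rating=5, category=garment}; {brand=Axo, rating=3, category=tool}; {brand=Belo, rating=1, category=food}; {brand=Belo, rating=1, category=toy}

The rule appears to be: brand is Belo.
{brand=Erix, rating=5, category=garment}: Rejected (brand is Erix).
{brand=Axo, rating=3, category=tool}: Rejected (brand is Axo).
{brand=Belo, rating=1, category=food}: Accepted (brand is Belo).
{brand=Belo, rating=1, category=toy}: Accepted (brand is Belo).

Rejected, Rejected, Accepted, Accepted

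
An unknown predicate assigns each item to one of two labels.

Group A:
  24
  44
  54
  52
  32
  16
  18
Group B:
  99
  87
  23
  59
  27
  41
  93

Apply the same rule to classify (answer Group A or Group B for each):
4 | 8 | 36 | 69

One predicate separates the groups cleanly: even.

Group A, Group A, Group A, Group B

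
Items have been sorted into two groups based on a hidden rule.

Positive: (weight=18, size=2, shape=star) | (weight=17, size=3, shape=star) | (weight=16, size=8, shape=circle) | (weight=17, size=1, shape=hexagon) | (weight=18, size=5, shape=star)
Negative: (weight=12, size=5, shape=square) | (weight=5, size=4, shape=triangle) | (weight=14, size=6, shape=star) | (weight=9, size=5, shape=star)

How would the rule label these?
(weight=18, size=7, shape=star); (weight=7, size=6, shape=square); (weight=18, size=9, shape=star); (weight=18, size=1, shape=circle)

The pattern is that an item is 'Positive' exactly when: weight ≥ 16.

Positive, Negative, Positive, Positive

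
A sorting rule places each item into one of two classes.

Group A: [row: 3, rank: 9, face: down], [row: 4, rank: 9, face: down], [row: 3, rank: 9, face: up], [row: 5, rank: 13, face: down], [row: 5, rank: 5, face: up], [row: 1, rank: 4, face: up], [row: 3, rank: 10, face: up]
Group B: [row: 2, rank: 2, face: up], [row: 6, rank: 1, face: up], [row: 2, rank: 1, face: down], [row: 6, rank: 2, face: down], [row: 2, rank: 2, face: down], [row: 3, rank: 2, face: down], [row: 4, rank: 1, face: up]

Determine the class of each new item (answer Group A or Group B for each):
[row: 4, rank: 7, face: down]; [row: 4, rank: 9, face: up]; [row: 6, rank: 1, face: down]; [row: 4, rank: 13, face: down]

The simplest hypothesis consistent with all the labels is: rank ≥ 4.
[row: 4, rank: 7, face: down]: rank = 7, checks out → Group A. [row: 4, rank: 9, face: up]: rank = 9, checks out → Group A. [row: 6, rank: 1, face: down]: rank = 1, lacks this property → Group B. [row: 4, rank: 13, face: down]: rank = 13, checks out → Group A.

Group A, Group A, Group B, Group A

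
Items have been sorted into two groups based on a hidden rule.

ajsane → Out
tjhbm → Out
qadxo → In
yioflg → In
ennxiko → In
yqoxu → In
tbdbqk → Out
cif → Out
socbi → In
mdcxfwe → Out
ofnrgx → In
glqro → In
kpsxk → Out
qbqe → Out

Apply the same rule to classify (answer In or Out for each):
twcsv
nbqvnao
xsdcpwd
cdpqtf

Looking at the examples, the only property every 'In' case has and every 'Out' case lacks is: contains 'o'.
twcsv — no 'o', hence Out.
nbqvnao — has 'o', hence In.
xsdcpwd — no 'o', hence Out.
cdpqtf — no 'o', hence Out.

Out, In, Out, Out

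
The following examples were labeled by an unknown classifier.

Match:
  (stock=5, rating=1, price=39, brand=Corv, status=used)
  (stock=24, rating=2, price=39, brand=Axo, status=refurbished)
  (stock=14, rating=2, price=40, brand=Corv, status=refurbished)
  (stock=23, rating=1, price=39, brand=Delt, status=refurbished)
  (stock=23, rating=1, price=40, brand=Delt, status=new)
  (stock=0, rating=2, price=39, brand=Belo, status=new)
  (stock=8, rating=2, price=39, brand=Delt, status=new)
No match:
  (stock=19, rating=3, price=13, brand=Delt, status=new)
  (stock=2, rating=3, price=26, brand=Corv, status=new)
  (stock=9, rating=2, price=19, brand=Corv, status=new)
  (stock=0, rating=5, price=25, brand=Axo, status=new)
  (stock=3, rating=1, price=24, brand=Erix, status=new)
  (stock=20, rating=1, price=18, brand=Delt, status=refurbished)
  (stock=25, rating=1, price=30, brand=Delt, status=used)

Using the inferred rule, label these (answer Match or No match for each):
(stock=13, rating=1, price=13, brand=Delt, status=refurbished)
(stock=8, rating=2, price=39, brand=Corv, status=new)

No match, Match

A rule that fits every label: price ≥ 39 — true of each 'Match' example, false of each 'No match' one.
(stock=13, rating=1, price=13, brand=Delt, status=refurbished): No match (price = 13). (stock=8, rating=2, price=39, brand=Corv, status=new): Match (price = 39).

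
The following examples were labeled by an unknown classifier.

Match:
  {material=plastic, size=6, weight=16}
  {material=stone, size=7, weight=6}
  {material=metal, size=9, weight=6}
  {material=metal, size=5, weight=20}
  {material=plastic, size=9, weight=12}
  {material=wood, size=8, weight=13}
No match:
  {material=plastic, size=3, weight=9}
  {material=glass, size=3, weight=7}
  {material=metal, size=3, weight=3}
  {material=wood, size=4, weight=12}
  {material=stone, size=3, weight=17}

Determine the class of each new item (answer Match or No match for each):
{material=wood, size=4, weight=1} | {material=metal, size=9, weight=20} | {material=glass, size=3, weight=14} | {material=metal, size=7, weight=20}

No match, Match, No match, Match

'Match' ⟺ size ≥ 5.
{material=wood, size=4, weight=1}: size = 4, doesn't qualify → No match.
{material=metal, size=9, weight=20}: size = 9, has this property → Match.
{material=glass, size=3, weight=14}: size = 3, doesn't qualify → No match.
{material=metal, size=7, weight=20}: size = 7, has this property → Match.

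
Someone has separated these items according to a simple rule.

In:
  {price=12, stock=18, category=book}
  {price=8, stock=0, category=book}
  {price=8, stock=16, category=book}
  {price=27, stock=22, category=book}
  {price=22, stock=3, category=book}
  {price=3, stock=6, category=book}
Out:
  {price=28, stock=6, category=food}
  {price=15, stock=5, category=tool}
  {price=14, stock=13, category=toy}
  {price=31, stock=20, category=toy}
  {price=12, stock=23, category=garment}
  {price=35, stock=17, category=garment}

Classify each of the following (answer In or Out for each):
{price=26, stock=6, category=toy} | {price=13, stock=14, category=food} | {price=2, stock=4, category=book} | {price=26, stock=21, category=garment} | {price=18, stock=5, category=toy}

Out, Out, In, Out, Out

All 'In' examples share one property — category is book — and every 'Out' example lacks it.
{price=26, stock=6, category=toy} — category is toy, hence Out.
{price=13, stock=14, category=food} — category is food, hence Out.
{price=2, stock=4, category=book} — category is book, hence In.
{price=26, stock=21, category=garment} — category is garment, hence Out.
{price=18, stock=5, category=toy} — category is toy, hence Out.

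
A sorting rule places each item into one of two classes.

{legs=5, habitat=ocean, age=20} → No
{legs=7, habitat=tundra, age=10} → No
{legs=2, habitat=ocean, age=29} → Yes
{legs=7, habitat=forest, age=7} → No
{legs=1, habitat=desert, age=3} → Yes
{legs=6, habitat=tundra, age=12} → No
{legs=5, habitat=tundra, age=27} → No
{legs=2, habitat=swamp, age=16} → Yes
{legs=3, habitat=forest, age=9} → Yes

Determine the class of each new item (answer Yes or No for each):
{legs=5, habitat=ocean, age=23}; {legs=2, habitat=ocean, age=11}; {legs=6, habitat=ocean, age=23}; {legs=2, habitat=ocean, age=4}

No, Yes, No, Yes

The pattern is that an item is 'Yes' exactly when: legs ≤ 3.
{legs=5, habitat=ocean, age=23}: legs = 5 — doesn't qualify, so No.
{legs=2, habitat=ocean, age=11}: legs = 2 — checks out, so Yes.
{legs=6, habitat=ocean, age=23}: legs = 6 — doesn't qualify, so No.
{legs=2, habitat=ocean, age=4}: legs = 2 — checks out, so Yes.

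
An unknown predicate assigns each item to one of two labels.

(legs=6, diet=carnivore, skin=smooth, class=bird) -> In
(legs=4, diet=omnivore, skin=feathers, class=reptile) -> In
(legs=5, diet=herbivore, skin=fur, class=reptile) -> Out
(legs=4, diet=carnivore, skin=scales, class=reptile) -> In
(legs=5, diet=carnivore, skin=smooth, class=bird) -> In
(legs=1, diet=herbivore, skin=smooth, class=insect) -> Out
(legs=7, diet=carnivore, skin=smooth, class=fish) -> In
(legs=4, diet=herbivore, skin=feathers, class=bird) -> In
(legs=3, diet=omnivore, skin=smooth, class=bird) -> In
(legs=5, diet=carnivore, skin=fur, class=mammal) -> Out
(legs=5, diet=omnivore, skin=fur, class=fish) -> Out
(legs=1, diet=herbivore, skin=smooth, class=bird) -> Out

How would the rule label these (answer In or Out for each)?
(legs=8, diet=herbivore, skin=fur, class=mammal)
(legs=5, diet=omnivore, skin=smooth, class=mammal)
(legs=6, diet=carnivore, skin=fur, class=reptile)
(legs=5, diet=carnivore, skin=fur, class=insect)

Out, In, Out, Out

Every 'In' example satisfies: skin is not fur AND legs ≥ 3. None of the 'Out' examples do.
(legs=8, diet=herbivore, skin=fur, class=mammal) → skin is fur, legs = 8 → Out. (legs=5, diet=omnivore, skin=smooth, class=mammal) → skin is smooth, legs = 5 → In. (legs=6, diet=carnivore, skin=fur, class=reptile) → skin is fur, legs = 6 → Out. (legs=5, diet=carnivore, skin=fur, class=insect) → skin is fur, legs = 5 → Out.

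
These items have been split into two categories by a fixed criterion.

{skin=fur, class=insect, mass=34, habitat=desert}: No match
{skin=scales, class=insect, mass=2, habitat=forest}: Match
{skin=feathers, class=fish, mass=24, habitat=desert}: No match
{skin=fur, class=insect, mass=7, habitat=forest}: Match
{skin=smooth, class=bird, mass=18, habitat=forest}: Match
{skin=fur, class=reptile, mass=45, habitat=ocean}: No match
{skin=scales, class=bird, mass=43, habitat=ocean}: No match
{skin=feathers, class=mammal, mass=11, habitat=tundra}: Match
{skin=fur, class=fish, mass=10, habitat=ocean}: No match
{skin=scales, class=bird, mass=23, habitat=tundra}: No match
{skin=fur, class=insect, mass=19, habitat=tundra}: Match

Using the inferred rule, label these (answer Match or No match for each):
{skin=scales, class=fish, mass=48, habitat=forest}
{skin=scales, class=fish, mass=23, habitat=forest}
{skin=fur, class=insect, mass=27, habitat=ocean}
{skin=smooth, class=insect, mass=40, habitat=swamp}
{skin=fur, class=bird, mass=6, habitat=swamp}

One predicate separates the groups cleanly: mass ≠ 10 AND mass ≤ 19.
{skin=scales, class=fish, mass=48, habitat=forest}: mass = 48 — fails the rule, so No match.
{skin=scales, class=fish, mass=23, habitat=forest}: mass = 23 — fails the rule, so No match.
{skin=fur, class=insect, mass=27, habitat=ocean}: mass = 27 — fails the rule, so No match.
{skin=smooth, class=insect, mass=40, habitat=swamp}: mass = 40 — fails the rule, so No match.
{skin=fur, class=bird, mass=6, habitat=swamp}: mass = 6 — matches, so Match.

No match, No match, No match, No match, Match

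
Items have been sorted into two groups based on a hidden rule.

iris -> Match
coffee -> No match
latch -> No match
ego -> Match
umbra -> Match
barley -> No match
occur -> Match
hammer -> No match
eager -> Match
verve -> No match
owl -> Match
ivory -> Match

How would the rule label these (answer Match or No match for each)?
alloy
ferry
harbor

Looking at the examples, the only property every 'Match' case has and every 'No match' case lacks is: starts with a vowel.
alloy: starts with 'a' — meets the rule, so Match. ferry: starts with 'f' — fails the rule, so No match. harbor: starts with 'h' — fails the rule, so No match.

Match, No match, No match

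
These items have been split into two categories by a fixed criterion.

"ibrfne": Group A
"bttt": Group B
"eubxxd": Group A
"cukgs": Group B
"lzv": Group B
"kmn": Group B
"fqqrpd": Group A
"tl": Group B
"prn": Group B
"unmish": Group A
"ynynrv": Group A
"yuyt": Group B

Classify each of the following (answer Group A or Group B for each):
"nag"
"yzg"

One predicate separates the groups cleanly: length 6.
"nag" — length 3, hence Group B.
"yzg" — length 3, hence Group B.

Group B, Group B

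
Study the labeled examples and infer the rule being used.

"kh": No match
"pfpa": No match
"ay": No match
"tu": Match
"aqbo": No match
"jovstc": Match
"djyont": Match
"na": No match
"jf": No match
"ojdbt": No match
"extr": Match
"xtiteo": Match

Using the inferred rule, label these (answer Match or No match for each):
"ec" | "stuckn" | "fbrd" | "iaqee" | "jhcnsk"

No match, Match, No match, No match, No match

The simplest hypothesis consistent with all the labels is: even length AND contains 't'.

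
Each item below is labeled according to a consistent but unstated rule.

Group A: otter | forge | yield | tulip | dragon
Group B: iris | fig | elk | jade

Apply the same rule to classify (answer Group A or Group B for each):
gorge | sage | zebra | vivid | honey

Group A, Group B, Group A, Group A, Group A

The common property of the 'Group A' items is: length ≥ 5. No 'Group B' item has it.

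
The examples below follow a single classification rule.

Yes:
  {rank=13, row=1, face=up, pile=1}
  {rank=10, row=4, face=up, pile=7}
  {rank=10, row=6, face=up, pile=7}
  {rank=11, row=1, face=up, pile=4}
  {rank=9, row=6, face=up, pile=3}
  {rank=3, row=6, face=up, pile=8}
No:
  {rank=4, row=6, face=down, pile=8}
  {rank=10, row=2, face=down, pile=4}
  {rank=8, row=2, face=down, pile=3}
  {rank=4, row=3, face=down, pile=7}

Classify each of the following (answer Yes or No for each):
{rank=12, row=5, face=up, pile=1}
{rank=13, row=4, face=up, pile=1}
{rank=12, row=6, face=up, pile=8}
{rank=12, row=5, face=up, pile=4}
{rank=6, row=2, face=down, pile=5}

Yes, Yes, Yes, Yes, No

One predicate separates the groups cleanly: face is up.
{rank=12, row=5, face=up, pile=1} — face is up, hence Yes.
{rank=13, row=4, face=up, pile=1} — face is up, hence Yes.
{rank=12, row=6, face=up, pile=8} — face is up, hence Yes.
{rank=12, row=5, face=up, pile=4} — face is up, hence Yes.
{rank=6, row=2, face=down, pile=5} — face is down, hence No.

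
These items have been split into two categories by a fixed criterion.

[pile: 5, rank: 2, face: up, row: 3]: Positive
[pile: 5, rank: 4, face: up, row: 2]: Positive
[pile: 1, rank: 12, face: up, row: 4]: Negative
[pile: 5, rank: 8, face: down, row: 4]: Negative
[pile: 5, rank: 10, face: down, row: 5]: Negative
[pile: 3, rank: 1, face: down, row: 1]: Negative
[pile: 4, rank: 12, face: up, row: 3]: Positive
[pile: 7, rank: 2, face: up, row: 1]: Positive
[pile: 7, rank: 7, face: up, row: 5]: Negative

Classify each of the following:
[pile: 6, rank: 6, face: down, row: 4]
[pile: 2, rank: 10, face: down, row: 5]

Negative, Negative

Every 'Positive' example satisfies: face is up AND row ≤ 3. None of the 'Negative' examples do.
Negative: [pile: 6, rank: 6, face: down, row: 4], since face is down, row = 4. Negative: [pile: 2, rank: 10, face: down, row: 5], since face is down, row = 5.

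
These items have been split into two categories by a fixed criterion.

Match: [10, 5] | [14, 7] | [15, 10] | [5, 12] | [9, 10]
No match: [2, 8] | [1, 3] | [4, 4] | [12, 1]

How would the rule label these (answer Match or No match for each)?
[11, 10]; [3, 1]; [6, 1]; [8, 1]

Match, No match, No match, No match

The common property of the 'Match' items is: sum ≥ 15. No 'No match' item has it.
[11, 10] → 11+10 = 21 → Match.
[3, 1] → 3+1 = 4 → No match.
[6, 1] → 6+1 = 7 → No match.
[8, 1] → 8+1 = 9 → No match.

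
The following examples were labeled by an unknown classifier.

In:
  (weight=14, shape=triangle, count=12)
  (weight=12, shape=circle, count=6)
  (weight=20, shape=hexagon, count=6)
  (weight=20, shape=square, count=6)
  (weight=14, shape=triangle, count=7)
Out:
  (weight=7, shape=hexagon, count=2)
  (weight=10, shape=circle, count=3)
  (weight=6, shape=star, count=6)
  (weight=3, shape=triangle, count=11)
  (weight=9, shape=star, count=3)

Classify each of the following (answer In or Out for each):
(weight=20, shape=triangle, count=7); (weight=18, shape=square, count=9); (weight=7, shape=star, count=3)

In, In, Out

One predicate separates the groups cleanly: weight ≥ 12.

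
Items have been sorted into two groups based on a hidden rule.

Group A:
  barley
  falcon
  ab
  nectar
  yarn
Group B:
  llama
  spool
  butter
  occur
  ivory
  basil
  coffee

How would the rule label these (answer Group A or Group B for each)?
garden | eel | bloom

Every 'Group A' example satisfies: even length AND contains 'a'. None of the 'Group B' examples do.
garden → length 6, has 'a' → Group A.
eel → length 3, no 'a' → Group B.
bloom → length 5, no 'a' → Group B.

Group A, Group B, Group B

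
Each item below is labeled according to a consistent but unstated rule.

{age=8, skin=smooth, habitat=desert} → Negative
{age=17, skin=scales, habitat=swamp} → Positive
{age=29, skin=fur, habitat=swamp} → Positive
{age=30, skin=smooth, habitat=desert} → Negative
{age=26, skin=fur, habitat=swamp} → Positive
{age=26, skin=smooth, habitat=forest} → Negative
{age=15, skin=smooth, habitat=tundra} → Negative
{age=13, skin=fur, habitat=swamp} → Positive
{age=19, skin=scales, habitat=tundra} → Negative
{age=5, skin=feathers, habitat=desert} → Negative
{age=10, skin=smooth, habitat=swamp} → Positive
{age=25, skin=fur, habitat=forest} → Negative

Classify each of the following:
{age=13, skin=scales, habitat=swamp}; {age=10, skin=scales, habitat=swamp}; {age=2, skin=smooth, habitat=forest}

Positive, Positive, Negative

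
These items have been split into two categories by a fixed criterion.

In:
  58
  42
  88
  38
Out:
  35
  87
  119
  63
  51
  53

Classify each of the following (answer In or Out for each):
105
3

Out, Out

The distinguishing property — even — holds for all the 'In' cases and none of the 'Out' cases.
105: 105 is odd — does not fit, so Out.
3: 3 is odd — does not fit, so Out.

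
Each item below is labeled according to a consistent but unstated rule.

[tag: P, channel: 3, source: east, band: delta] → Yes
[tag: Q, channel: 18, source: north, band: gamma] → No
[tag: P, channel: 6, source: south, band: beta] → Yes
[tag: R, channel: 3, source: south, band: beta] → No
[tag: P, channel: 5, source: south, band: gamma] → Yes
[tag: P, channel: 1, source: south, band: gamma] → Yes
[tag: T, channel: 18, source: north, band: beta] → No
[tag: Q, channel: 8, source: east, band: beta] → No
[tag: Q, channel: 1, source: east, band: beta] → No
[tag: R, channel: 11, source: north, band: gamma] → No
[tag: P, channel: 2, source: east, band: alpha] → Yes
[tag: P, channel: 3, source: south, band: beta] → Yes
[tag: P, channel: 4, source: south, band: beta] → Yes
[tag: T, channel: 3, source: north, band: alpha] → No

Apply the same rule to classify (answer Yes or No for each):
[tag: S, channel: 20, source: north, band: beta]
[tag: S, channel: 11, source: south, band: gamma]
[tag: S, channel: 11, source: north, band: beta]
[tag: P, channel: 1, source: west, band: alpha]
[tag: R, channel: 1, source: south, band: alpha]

The common property of the 'Yes' items is: tag is P. No 'No' item has it.
No: [tag: S, channel: 20, source: north, band: beta], since tag is S.
No: [tag: S, channel: 11, source: south, band: gamma], since tag is S.
No: [tag: S, channel: 11, source: north, band: beta], since tag is S.
Yes: [tag: P, channel: 1, source: west, band: alpha], since tag is P.
No: [tag: R, channel: 1, source: south, band: alpha], since tag is R.

No, No, No, Yes, No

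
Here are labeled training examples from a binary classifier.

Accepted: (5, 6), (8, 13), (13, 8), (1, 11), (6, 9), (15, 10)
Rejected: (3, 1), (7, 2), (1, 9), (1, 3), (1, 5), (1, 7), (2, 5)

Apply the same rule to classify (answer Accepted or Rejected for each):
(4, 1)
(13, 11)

Rejected, Accepted

The common property of the 'Accepted' items is: sum ≥ 11. No 'Rejected' item has it.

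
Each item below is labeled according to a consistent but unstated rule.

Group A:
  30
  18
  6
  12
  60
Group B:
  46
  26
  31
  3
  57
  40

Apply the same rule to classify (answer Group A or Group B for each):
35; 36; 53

The simplest hypothesis consistent with all the labels is: multiple of 6.

Group B, Group A, Group B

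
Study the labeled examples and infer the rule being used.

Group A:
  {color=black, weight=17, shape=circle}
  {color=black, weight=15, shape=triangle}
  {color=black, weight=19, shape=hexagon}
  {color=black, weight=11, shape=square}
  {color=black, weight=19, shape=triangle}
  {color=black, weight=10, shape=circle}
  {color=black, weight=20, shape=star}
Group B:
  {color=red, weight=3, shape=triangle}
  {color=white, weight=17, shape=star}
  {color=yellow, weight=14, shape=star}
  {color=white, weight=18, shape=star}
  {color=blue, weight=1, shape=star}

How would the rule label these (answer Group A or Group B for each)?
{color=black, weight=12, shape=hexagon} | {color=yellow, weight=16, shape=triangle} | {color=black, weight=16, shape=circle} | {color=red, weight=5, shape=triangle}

Comparing the two groups points to one rule — color is black.
{color=black, weight=12, shape=hexagon}: Group A (color is black). {color=yellow, weight=16, shape=triangle}: Group B (color is yellow). {color=black, weight=16, shape=circle}: Group A (color is black). {color=red, weight=5, shape=triangle}: Group B (color is red).

Group A, Group B, Group A, Group B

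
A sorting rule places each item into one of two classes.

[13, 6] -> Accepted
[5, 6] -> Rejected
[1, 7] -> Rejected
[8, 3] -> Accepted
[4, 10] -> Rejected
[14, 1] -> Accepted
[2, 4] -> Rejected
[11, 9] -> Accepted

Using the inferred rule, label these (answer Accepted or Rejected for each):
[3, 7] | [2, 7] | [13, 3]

The common property of the 'Accepted' items is: first > second. No 'Rejected' item has it.
[3, 7] — 3 < 7, hence Rejected. [2, 7] — 2 < 7, hence Rejected. [13, 3] — 13 > 3, hence Accepted.

Rejected, Rejected, Accepted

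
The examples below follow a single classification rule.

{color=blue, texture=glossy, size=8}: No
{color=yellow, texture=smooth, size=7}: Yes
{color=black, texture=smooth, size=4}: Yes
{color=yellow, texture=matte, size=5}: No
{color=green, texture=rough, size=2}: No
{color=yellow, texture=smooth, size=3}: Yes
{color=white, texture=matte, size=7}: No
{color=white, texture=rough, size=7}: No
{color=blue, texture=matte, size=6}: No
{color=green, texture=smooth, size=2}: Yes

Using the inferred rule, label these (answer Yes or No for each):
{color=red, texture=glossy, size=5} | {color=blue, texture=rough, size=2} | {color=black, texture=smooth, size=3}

No, No, Yes

Checking candidate rules against both groups, what survives is: texture is smooth.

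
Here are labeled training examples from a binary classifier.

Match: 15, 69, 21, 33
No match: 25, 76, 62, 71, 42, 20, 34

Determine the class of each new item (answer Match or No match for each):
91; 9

The rule appears to be: ≡ 3 (mod 6).

No match, Match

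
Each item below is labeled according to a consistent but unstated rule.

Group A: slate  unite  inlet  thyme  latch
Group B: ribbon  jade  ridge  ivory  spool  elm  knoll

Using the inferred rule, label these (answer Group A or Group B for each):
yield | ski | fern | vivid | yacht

Group B, Group B, Group B, Group B, Group A

Checking candidate rules against both groups, what survives is: contains 't'.
yield: no 't', does not pass → Group B.
ski: no 't', does not pass → Group B.
fern: no 't', does not pass → Group B.
vivid: no 't', does not pass → Group B.
yacht: has 't', checks out → Group A.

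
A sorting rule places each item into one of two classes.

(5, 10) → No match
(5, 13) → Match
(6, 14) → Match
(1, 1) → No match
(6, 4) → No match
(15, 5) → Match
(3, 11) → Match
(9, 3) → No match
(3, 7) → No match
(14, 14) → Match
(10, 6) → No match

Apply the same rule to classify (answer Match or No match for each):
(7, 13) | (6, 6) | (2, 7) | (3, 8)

Match, No match, No match, No match

All 'Match' examples share one property — max ≥ 11 — and every 'No match' example lacks it.
(7, 13): max 13, meets the rule → Match.
(6, 6): max 6, fails the rule → No match.
(2, 7): max 7, fails the rule → No match.
(3, 8): max 8, fails the rule → No match.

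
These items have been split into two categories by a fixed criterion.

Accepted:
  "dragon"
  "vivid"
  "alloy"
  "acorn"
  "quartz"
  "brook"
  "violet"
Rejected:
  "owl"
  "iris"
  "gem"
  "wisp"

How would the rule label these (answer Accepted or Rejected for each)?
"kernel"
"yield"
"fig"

All 'Accepted' examples share one property — length ≥ 5 — and every 'Rejected' example lacks it.
"kernel": length 6 — satisfies this, so Accepted.
"yield": length 5 — satisfies this, so Accepted.
"fig": length 3 — does not pass, so Rejected.

Accepted, Accepted, Rejected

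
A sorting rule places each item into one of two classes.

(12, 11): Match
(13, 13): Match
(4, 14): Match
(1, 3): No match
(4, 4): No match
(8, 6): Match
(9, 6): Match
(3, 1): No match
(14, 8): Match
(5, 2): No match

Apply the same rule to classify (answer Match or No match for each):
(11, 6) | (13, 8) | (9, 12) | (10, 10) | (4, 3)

Match, Match, Match, Match, No match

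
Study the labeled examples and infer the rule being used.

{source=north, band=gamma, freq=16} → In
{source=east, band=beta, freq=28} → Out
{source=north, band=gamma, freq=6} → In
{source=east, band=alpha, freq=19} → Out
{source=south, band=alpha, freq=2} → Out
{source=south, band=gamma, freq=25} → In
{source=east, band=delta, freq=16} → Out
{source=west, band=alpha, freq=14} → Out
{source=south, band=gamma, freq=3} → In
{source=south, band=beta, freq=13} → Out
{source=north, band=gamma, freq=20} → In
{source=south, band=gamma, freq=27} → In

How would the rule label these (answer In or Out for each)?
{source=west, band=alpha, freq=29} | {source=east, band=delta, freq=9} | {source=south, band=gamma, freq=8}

Out, Out, In

Checking candidate rules against both groups, what survives is: band is gamma.
{source=west, band=alpha, freq=29} → band is alpha → Out. {source=east, band=delta, freq=9} → band is delta → Out. {source=south, band=gamma, freq=8} → band is gamma → In.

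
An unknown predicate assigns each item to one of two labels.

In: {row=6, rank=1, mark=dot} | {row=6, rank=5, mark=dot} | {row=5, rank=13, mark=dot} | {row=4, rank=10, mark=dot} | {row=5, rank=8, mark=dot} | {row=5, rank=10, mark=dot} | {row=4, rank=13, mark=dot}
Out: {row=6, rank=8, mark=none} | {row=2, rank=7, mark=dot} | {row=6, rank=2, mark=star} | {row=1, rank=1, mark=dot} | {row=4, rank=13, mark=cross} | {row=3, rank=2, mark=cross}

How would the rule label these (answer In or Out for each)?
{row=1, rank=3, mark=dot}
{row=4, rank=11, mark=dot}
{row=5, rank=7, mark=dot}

Out, In, In

The simplest hypothesis consistent with all the labels is: mark is dot AND row ≥ 3.
{row=1, rank=3, mark=dot}: Out (mark is dot, row = 1).
{row=4, rank=11, mark=dot}: In (mark is dot, row = 4).
{row=5, rank=7, mark=dot}: In (mark is dot, row = 5).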